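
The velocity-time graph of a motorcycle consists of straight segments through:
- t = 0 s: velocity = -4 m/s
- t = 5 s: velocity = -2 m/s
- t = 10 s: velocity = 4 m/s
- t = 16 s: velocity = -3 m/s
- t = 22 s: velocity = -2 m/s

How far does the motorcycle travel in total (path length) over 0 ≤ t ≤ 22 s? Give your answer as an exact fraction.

1030/21 m

Distance (not displacement) is the total path length: add the absolute areas under v-t.
0–5 s: |½(-4 + -2)(5)| = 15 m
5–10 s: v = 0 at t = 20/3 s; triangle areas 5/3 + 20/3 = 25/3 m
10–16 s: v = 0 at t = 94/7 s; triangle areas 48/7 + 27/7 = 75/7 m
16–22 s: |½(-3 + -2)(6)| = 15 m
Total distance = 1030/21 m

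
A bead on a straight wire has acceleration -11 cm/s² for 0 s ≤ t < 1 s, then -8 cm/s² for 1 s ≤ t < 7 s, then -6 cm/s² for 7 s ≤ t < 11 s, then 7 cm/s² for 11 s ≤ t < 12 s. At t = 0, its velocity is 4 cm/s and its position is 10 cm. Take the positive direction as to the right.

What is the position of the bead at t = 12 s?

On each constant-a segment, Δv = aΔt and Δx = v₀Δt + ½aΔt²; chain segment to segment.
0–1 s: v starts 4 cm/s; Δx = 4·1 + ½·-11·1² = -1.5 cm; v ends -7 cm/s.
1–7 s: v starts -7 cm/s; Δx = -7·6 + ½·-8·6² = -186 cm; v ends -55 cm/s.
7–11 s: v starts -55 cm/s; Δx = -55·4 + ½·-6·4² = -268 cm; v ends -79 cm/s.
11–12 s: v starts -79 cm/s; Δx = -79·1 + ½·7·1² = -75.5 cm; v ends -72 cm/s.
x(12) = 10 + Σ Δx = -521 cm.

-521 cm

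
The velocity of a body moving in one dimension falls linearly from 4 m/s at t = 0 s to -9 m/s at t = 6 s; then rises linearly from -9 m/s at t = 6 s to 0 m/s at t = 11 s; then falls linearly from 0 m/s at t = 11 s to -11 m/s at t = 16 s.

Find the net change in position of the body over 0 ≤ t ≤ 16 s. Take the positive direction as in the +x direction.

-65 m

Displacement is the signed area under the v-t curve.
0–6 s: ½(4 + -9)(6) = -15 m
6–11 s: ½(-9 + 0)(5) = -22.5 m
11–16 s: ½(0 + -11)(5) = -27.5 m
Net displacement = -65 m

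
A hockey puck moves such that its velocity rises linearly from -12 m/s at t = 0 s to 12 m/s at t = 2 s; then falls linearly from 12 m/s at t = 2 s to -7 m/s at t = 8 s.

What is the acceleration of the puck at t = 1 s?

Acceleration is the slope of the v-t graph on 0–2 s: (12 − -12)/(2 − 0) = 12 m/s².

12 m/s²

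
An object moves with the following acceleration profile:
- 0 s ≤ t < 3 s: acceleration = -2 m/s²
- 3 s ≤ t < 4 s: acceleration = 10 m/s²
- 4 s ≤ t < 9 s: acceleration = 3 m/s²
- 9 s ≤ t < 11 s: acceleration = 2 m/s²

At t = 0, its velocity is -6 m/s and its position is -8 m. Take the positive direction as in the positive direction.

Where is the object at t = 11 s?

On each constant-a segment, Δv = aΔt and Δx = v₀Δt + ½aΔt²; chain segment to segment.
0–3 s: v starts -6 m/s; Δx = -6·3 + ½·-2·3² = -27 m; v ends -12 m/s.
3–4 s: v starts -12 m/s; Δx = -12·1 + ½·10·1² = -7 m; v ends -2 m/s.
4–9 s: v starts -2 m/s; Δx = -2·5 + ½·3·5² = 27.5 m; v ends 13 m/s.
9–11 s: v starts 13 m/s; Δx = 13·2 + ½·2·2² = 30 m; v ends 17 m/s.
x(11) = -8 + Σ Δx = 15.5 m.

15.5 m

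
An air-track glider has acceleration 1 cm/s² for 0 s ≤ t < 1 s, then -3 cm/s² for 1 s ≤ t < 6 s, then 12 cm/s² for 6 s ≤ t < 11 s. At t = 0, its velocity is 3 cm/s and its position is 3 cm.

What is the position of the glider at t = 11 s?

On each constant-a segment, Δv = aΔt and Δx = v₀Δt + ½aΔt²; chain segment to segment.
0–1 s: v starts 3 cm/s; Δx = 3·1 + ½·1·1² = 3.5 cm; v ends 4 cm/s.
1–6 s: v starts 4 cm/s; Δx = 4·5 + ½·-3·5² = -17.5 cm; v ends -11 cm/s.
6–11 s: v starts -11 cm/s; Δx = -11·5 + ½·12·5² = 95 cm; v ends 49 cm/s.
x(11) = 3 + Σ Δx = 84 cm.

84 cm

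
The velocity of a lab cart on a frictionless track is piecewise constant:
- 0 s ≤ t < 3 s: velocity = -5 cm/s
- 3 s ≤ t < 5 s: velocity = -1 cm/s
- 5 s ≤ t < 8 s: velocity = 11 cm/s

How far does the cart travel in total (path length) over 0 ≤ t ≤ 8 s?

50 cm

Distance (not displacement) is the total path length: add the absolute areas under v-t.
0–3 s: |-5| × 3 = 15 cm
3–5 s: |-1| × 2 = 2 cm
5–8 s: |11| × 3 = 33 cm
Total distance = 50 cm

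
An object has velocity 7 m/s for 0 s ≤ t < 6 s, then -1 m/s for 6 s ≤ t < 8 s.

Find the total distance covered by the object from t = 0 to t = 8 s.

Total distance travelled is ∫|v| dt — sum the magnitudes of each area piece.
0–6 s: |7| × 6 = 42 m
6–8 s: |-1| × 2 = 2 m
Total distance = 44 m

44 m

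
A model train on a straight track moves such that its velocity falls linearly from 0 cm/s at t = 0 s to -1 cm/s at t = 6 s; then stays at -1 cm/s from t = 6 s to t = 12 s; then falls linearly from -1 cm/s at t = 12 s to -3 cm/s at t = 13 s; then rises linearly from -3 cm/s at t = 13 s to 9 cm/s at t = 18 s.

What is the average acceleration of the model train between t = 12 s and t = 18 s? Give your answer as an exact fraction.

5/3 cm/s²

Average acceleration = Δv/Δt = (9 − -1)/(18 − 12) = 5/3 cm/s².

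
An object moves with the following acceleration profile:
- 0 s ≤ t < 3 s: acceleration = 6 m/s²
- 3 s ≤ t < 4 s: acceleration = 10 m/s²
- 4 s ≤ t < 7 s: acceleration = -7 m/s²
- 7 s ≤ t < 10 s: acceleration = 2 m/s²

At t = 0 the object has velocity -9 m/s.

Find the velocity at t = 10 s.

4 m/s

Δv equals the area under the a-t graph; then v = v₀ + Δv.
0–3 s: 6 × 3 = 18 m/s
3–4 s: 10 × 1 = 10 m/s
4–7 s: -7 × 3 = -21 m/s
7–10 s: 2 × 3 = 6 m/s
Δv = 13 m/s, so v(10) = -9 + (13) = 4 m/s.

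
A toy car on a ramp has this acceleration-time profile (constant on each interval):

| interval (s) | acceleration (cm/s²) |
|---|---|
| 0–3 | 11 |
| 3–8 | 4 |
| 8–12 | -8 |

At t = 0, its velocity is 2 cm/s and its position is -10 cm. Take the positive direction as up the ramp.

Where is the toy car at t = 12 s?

426.5 cm

On each constant-a segment, Δv = aΔt and Δx = v₀Δt + ½aΔt²; chain segment to segment.
0–3 s: v starts 2 cm/s; Δx = 2·3 + ½·11·3² = 55.5 cm; v ends 35 cm/s.
3–8 s: v starts 35 cm/s; Δx = 35·5 + ½·4·5² = 225 cm; v ends 55 cm/s.
8–12 s: v starts 55 cm/s; Δx = 55·4 + ½·-8·4² = 156 cm; v ends 23 cm/s.
x(12) = -10 + Σ Δx = 426.5 cm.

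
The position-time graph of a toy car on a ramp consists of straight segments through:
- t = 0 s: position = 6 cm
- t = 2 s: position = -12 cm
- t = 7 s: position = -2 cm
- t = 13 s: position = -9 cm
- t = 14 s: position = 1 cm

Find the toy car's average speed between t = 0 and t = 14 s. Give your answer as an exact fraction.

45/14 cm/s

Average speed = (total path length)/(elapsed time); on a piecewise-linear x-t graph the path length is Σ|Δx|.
0–2 s: |Δx| = |-12 − 6| = 18 cm
2–7 s: |Δx| = |-2 − -12| = 10 cm
7–13 s: |Δx| = |-9 − -2| = 7 cm
13–14 s: |Δx| = |1 − -9| = 10 cm
Total path = 45 cm; average speed = 45/14 = 45/14 cm/s.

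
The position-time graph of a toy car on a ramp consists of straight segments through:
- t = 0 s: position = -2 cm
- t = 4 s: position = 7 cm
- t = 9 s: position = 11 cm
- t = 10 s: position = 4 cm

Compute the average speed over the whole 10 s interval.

Average speed = (total path length)/(elapsed time); on a piecewise-linear x-t graph the path length is Σ|Δx|.
0–4 s: |Δx| = |7 − -2| = 9 cm
4–9 s: |Δx| = |11 − 7| = 4 cm
9–10 s: |Δx| = |4 − 11| = 7 cm
Total path = 20 cm; average speed = 20/10 = 2 cm/s.

2 cm/s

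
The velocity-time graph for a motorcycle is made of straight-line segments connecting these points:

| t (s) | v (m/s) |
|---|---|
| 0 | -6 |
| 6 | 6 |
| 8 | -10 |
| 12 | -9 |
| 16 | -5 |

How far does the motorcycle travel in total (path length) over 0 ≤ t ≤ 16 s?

Total distance travelled is ∫|v| dt — sum the magnitudes of each area piece.
0–6 s: v = 0 at t = 3 s; triangle areas 9 + 9 = 18 m
6–8 s: v = 0 at t = 6.75 s; triangle areas 2.25 + 6.25 = 8.5 m
8–12 s: |½(-10 + -9)(4)| = 38 m
12–16 s: |½(-9 + -5)(4)| = 28 m
Total distance = 92.5 m

92.5 m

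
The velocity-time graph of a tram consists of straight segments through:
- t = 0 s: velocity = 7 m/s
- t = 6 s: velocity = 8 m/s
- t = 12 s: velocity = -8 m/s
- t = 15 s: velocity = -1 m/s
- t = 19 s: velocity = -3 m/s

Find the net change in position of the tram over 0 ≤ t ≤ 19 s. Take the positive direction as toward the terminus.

23.5 m

Displacement is the signed area under the v-t curve.
0–6 s: ½(7 + 8)(6) = 45 m
6–12 s: ½(8 + -8)(6) = 0 m
12–15 s: ½(-8 + -1)(3) = -13.5 m
15–19 s: ½(-1 + -3)(4) = -8 m
Net displacement = 23.5 m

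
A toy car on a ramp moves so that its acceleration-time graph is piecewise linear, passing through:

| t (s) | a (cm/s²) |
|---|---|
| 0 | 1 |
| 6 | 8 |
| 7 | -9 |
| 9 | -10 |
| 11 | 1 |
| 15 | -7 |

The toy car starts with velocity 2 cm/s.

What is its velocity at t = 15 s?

-11.5 cm/s

Δv equals the area under the a-t graph; then v = v₀ + Δv.
0–6 s: ½(1 + 8)(6) = 27 cm/s
6–7 s: ½(8 + -9)(1) = -0.5 cm/s
7–9 s: ½(-9 + -10)(2) = -19 cm/s
9–11 s: ½(-10 + 1)(2) = -9 cm/s
11–15 s: ½(1 + -7)(4) = -12 cm/s
Δv = -13.5 cm/s, so v(15) = 2 + (-13.5) = -11.5 cm/s.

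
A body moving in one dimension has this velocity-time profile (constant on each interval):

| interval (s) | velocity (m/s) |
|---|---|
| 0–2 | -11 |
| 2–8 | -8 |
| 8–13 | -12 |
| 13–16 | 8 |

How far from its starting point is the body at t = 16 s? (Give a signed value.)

Net displacement equals the area under the velocity-time graph (areas below the axis count negative).
0–2 s: -11 × 2 = -22 m
2–8 s: -8 × 6 = -48 m
8–13 s: -12 × 5 = -60 m
13–16 s: 8 × 3 = 24 m
Net displacement = -106 m

-106 m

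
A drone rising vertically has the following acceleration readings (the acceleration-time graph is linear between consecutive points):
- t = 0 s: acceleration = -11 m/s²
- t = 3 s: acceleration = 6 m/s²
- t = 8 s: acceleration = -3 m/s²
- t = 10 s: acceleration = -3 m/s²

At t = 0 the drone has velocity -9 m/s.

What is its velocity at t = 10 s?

-15 m/s

Δv equals the area under the a-t graph; then v = v₀ + Δv.
0–3 s: ½(-11 + 6)(3) = -7.5 m/s
3–8 s: ½(6 + -3)(5) = 7.5 m/s
8–10 s: -3 × 2 = -6 m/s
Δv = -6 m/s, so v(10) = -9 + (-6) = -15 m/s.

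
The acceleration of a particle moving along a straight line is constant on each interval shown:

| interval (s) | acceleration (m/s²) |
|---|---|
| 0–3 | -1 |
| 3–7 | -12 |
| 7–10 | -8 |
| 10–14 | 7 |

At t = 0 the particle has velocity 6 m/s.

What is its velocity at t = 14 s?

Δv equals the area under the a-t graph; then v = v₀ + Δv.
0–3 s: -1 × 3 = -3 m/s
3–7 s: -12 × 4 = -48 m/s
7–10 s: -8 × 3 = -24 m/s
10–14 s: 7 × 4 = 28 m/s
Δv = -47 m/s, so v(14) = 6 + (-47) = -41 m/s.

-41 m/s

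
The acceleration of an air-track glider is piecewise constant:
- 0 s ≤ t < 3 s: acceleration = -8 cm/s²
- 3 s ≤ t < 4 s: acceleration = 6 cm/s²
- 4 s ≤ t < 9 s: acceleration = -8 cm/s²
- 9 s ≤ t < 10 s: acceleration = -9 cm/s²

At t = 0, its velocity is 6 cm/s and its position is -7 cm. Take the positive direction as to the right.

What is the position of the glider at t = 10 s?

On each constant-a segment, Δv = aΔt and Δx = v₀Δt + ½aΔt²; chain segment to segment.
0–3 s: v starts 6 cm/s; Δx = 6·3 + ½·-8·3² = -18 cm; v ends -18 cm/s.
3–4 s: v starts -18 cm/s; Δx = -18·1 + ½·6·1² = -15 cm; v ends -12 cm/s.
4–9 s: v starts -12 cm/s; Δx = -12·5 + ½·-8·5² = -160 cm; v ends -52 cm/s.
9–10 s: v starts -52 cm/s; Δx = -52·1 + ½·-9·1² = -56.5 cm; v ends -61 cm/s.
x(10) = -7 + Σ Δx = -256.5 cm.

-256.5 cm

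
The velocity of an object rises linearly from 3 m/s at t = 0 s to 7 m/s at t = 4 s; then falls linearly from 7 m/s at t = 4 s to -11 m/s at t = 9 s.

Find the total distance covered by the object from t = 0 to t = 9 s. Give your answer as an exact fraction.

Distance (not displacement) is the total path length: add the absolute areas under v-t.
0–4 s: |½(3 + 7)(4)| = 20 m
4–9 s: v = 0 at t = 107/18 s; triangle areas 245/36 + 605/36 = 425/18 m
Total distance = 785/18 m

785/18 m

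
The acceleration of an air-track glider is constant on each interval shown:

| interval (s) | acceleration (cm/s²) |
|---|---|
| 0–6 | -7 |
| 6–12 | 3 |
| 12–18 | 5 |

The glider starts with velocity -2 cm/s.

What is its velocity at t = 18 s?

Δv equals the area under the a-t graph; then v = v₀ + Δv.
0–6 s: -7 × 6 = -42 cm/s
6–12 s: 3 × 6 = 18 cm/s
12–18 s: 5 × 6 = 30 cm/s
Δv = 6 cm/s, so v(18) = -2 + (6) = 4 cm/s.

4 cm/s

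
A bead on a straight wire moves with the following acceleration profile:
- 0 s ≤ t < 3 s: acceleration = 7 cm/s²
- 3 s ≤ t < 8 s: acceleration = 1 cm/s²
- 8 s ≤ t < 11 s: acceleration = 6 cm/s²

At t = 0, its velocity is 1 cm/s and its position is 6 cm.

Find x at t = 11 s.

On each constant-a segment, Δv = aΔt and Δx = v₀Δt + ½aΔt²; chain segment to segment.
0–3 s: v starts 1 cm/s; Δx = 1·3 + ½·7·3² = 34.5 cm; v ends 22 cm/s.
3–8 s: v starts 22 cm/s; Δx = 22·5 + ½·1·5² = 122.5 cm; v ends 27 cm/s.
8–11 s: v starts 27 cm/s; Δx = 27·3 + ½·6·3² = 108 cm; v ends 45 cm/s.
x(11) = 6 + Σ Δx = 271 cm.

271 cm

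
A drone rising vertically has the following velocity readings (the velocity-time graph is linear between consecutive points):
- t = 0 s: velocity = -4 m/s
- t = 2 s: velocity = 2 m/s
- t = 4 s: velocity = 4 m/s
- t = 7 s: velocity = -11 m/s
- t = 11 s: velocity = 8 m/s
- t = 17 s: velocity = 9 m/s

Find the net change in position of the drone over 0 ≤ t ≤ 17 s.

38.5 m

Net displacement equals the area under the velocity-time graph (areas below the axis count negative).
0–2 s: ½(-4 + 2)(2) = -2 m
2–4 s: ½(2 + 4)(2) = 6 m
4–7 s: ½(4 + -11)(3) = -10.5 m
7–11 s: ½(-11 + 8)(4) = -6 m
11–17 s: ½(8 + 9)(6) = 51 m
Net displacement = 38.5 m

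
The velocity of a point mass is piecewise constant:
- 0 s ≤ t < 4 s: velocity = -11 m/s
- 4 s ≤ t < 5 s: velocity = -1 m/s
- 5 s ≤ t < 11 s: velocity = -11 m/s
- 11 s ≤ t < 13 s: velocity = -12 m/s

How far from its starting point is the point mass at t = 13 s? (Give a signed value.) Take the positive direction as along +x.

Displacement is the signed area under the v-t curve.
0–4 s: -11 × 4 = -44 m
4–5 s: -1 × 1 = -1 m
5–11 s: -11 × 6 = -66 m
11–13 s: -12 × 2 = -24 m
Net displacement = -135 m

-135 m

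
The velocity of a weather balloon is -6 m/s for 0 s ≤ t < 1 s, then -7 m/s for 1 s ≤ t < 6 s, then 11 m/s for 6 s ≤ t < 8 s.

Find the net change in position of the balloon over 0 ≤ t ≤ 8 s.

Net displacement equals the area under the velocity-time graph (areas below the axis count negative).
0–1 s: -6 × 1 = -6 m
1–6 s: -7 × 5 = -35 m
6–8 s: 11 × 2 = 22 m
Net displacement = -19 m

-19 m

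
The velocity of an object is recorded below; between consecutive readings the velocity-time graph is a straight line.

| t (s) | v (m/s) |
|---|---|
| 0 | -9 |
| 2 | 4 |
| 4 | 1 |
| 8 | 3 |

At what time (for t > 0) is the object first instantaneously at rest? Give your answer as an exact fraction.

t = 18/13 s

v changes sign on 0–2 s (from -9 to 4); the graph is linear there, so v = 0 at t = 0 + (9)·(2 − 0)/(4 − -9) = 18/13 s.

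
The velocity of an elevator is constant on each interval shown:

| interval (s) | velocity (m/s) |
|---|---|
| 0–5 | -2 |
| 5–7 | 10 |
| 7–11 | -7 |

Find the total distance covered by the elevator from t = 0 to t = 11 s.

58 m

Distance (not displacement) is the total path length: add the absolute areas under v-t.
0–5 s: |-2| × 5 = 10 m
5–7 s: |10| × 2 = 20 m
7–11 s: |-7| × 4 = 28 m
Total distance = 58 m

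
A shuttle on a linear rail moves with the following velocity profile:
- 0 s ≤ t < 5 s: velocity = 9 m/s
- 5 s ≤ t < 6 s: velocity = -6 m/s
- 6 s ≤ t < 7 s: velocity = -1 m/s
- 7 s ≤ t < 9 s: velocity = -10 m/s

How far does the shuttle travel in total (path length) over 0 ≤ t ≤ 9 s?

Total distance travelled is ∫|v| dt — sum the magnitudes of each area piece.
0–5 s: |9| × 5 = 45 m
5–6 s: |-6| × 1 = 6 m
6–7 s: |-1| × 1 = 1 m
7–9 s: |-10| × 2 = 20 m
Total distance = 72 m

72 m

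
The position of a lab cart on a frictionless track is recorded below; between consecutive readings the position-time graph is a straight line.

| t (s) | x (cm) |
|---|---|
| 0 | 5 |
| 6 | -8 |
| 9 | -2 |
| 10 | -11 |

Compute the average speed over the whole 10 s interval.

Average speed = (total path length)/(elapsed time); on a piecewise-linear x-t graph the path length is Σ|Δx|.
0–6 s: |Δx| = |-8 − 5| = 13 cm
6–9 s: |Δx| = |-2 − -8| = 6 cm
9–10 s: |Δx| = |-11 − -2| = 9 cm
Total path = 28 cm; average speed = 28/10 = 2.8 cm/s.

2.8 cm/s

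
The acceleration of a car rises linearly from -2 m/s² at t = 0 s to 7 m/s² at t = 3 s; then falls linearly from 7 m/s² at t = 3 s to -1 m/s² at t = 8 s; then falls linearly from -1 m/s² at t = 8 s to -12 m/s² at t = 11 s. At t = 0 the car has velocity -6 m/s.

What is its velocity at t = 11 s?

-3 m/s

Δv equals the area under the a-t graph; then v = v₀ + Δv.
0–3 s: ½(-2 + 7)(3) = 7.5 m/s
3–8 s: ½(7 + -1)(5) = 15 m/s
8–11 s: ½(-1 + -12)(3) = -19.5 m/s
Δv = 3 m/s, so v(11) = -6 + (3) = -3 m/s.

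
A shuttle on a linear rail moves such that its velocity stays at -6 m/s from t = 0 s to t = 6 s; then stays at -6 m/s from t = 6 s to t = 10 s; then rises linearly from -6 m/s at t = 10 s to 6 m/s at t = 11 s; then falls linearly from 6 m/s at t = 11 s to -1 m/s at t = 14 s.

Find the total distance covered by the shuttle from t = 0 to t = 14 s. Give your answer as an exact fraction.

993/14 m

Distance (not displacement) is the total path length: add the absolute areas under v-t.
0–6 s: |-6| × 6 = 36 m
6–10 s: |-6| × 4 = 24 m
10–11 s: v = 0 at t = 10.5 s; triangle areas 1.5 + 1.5 = 3 m
11–14 s: v = 0 at t = 95/7 s; triangle areas 54/7 + 3/14 = 111/14 m
Total distance = 993/14 m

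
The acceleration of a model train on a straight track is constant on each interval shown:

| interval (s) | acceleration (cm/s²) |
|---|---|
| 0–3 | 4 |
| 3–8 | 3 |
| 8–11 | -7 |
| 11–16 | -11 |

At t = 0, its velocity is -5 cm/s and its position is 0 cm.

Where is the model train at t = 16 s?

On each constant-a segment, Δv = aΔt and Δx = v₀Δt + ½aΔt²; chain segment to segment.
0–3 s: v starts -5 cm/s; Δx = -5·3 + ½·4·3² = 3 cm; v ends 7 cm/s.
3–8 s: v starts 7 cm/s; Δx = 7·5 + ½·3·5² = 72.5 cm; v ends 22 cm/s.
8–11 s: v starts 22 cm/s; Δx = 22·3 + ½·-7·3² = 34.5 cm; v ends 1 cm/s.
11–16 s: v starts 1 cm/s; Δx = 1·5 + ½·-11·5² = -132.5 cm; v ends -54 cm/s.
x(16) = 0 + Σ Δx = -22.5 cm.

-22.5 cm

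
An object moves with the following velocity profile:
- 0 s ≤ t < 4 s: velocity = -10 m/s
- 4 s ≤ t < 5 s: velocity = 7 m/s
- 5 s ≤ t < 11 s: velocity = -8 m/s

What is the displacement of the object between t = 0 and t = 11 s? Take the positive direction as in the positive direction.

-81 m

Net displacement equals the area under the velocity-time graph (areas below the axis count negative).
0–4 s: -10 × 4 = -40 m
4–5 s: 7 × 1 = 7 m
5–11 s: -8 × 6 = -48 m
Net displacement = -81 m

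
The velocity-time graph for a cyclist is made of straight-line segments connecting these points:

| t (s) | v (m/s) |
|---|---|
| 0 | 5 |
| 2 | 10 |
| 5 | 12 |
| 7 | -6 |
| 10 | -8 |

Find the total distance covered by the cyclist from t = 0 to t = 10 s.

Distance (not displacement) is the total path length: add the absolute areas under v-t.
0–2 s: |½(5 + 10)(2)| = 15 m
2–5 s: |½(10 + 12)(3)| = 33 m
5–7 s: v = 0 at t = 19/3 s; triangle areas 8 + 2 = 10 m
7–10 s: |½(-6 + -8)(3)| = 21 m
Total distance = 79 m

79 m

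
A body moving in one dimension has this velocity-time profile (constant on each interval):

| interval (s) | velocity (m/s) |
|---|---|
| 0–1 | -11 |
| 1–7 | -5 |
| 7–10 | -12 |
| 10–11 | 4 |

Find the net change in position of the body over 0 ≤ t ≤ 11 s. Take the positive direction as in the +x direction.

-73 m

Net displacement equals the area under the velocity-time graph (areas below the axis count negative).
0–1 s: -11 × 1 = -11 m
1–7 s: -5 × 6 = -30 m
7–10 s: -12 × 3 = -36 m
10–11 s: 4 × 1 = 4 m
Net displacement = -73 m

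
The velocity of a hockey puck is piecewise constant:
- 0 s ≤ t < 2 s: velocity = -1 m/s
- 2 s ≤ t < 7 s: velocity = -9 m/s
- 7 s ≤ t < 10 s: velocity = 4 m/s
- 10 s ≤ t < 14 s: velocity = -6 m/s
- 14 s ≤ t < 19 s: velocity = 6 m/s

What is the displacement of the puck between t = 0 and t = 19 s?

Displacement is the signed area under the v-t curve.
0–2 s: -1 × 2 = -2 m
2–7 s: -9 × 5 = -45 m
7–10 s: 4 × 3 = 12 m
10–14 s: -6 × 4 = -24 m
14–19 s: 6 × 5 = 30 m
Net displacement = -29 m

-29 m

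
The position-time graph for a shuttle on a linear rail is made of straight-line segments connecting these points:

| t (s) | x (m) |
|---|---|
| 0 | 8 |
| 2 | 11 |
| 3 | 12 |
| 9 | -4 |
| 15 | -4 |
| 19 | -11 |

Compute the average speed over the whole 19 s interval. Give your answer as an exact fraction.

Average speed = (total path length)/(elapsed time); on a piecewise-linear x-t graph the path length is Σ|Δx|.
0–2 s: |Δx| = |11 − 8| = 3 m
2–3 s: |Δx| = |12 − 11| = 1 m
3–9 s: |Δx| = |-4 − 12| = 16 m
9–15 s: |Δx| = |-4 − -4| = 0 m
15–19 s: |Δx| = |-11 − -4| = 7 m
Total path = 27 m; average speed = 27/19 = 27/19 m/s.

27/19 m/s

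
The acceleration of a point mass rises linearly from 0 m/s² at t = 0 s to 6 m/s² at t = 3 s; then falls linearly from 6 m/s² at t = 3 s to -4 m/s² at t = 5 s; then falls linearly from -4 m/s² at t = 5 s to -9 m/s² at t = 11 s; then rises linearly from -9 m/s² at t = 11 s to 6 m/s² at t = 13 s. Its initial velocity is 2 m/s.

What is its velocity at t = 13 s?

-29 m/s

Δv equals the area under the a-t graph; then v = v₀ + Δv.
0–3 s: ½(0 + 6)(3) = 9 m/s
3–5 s: ½(6 + -4)(2) = 2 m/s
5–11 s: ½(-4 + -9)(6) = -39 m/s
11–13 s: ½(-9 + 6)(2) = -3 m/s
Δv = -31 m/s, so v(13) = 2 + (-31) = -29 m/s.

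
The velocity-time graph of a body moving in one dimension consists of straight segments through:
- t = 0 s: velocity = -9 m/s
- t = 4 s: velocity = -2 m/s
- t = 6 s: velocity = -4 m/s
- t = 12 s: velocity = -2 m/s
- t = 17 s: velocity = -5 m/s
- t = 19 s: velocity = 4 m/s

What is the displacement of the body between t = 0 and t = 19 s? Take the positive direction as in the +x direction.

-64.5 m

Net displacement equals the area under the velocity-time graph (areas below the axis count negative).
0–4 s: ½(-9 + -2)(4) = -22 m
4–6 s: ½(-2 + -4)(2) = -6 m
6–12 s: ½(-4 + -2)(6) = -18 m
12–17 s: ½(-2 + -5)(5) = -17.5 m
17–19 s: ½(-5 + 4)(2) = -1 m
Net displacement = -64.5 m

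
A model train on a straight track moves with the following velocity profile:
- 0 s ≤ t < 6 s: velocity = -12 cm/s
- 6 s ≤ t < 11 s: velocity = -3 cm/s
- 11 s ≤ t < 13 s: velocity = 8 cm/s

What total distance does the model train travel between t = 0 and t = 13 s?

103 cm

Total distance travelled is ∫|v| dt — sum the magnitudes of each area piece.
0–6 s: |-12| × 6 = 72 cm
6–11 s: |-3| × 5 = 15 cm
11–13 s: |8| × 2 = 16 cm
Total distance = 103 cm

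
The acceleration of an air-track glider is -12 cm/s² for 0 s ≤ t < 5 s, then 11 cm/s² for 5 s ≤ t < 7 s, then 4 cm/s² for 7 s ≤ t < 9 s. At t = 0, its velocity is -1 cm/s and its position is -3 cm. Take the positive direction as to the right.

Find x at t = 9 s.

-328 cm

On each constant-a segment, Δv = aΔt and Δx = v₀Δt + ½aΔt²; chain segment to segment.
0–5 s: v starts -1 cm/s; Δx = -1·5 + ½·-12·5² = -155 cm; v ends -61 cm/s.
5–7 s: v starts -61 cm/s; Δx = -61·2 + ½·11·2² = -100 cm; v ends -39 cm/s.
7–9 s: v starts -39 cm/s; Δx = -39·2 + ½·4·2² = -70 cm; v ends -31 cm/s.
x(9) = -3 + Σ Δx = -328 cm.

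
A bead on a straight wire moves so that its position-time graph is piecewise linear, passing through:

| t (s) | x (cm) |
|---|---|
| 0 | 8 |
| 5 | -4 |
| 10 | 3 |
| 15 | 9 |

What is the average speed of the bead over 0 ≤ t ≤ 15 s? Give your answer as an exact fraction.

Average speed = (total path length)/(elapsed time); on a piecewise-linear x-t graph the path length is Σ|Δx|.
0–5 s: |Δx| = |-4 − 8| = 12 cm
5–10 s: |Δx| = |3 − -4| = 7 cm
10–15 s: |Δx| = |9 − 3| = 6 cm
Total path = 25 cm; average speed = 25/15 = 5/3 cm/s.

5/3 cm/s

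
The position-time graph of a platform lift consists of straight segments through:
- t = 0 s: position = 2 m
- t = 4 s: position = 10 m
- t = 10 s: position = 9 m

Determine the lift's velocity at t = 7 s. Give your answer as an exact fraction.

-1/6 m/s

Velocity is the slope of the x-t graph on 4–10 s: (9 − 10)/(10 − 4) = -1/6 m/s.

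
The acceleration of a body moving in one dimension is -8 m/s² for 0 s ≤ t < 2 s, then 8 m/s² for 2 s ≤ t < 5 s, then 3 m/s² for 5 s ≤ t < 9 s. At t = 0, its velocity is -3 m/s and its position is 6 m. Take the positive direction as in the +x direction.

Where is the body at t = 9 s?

On each constant-a segment, Δv = aΔt and Δx = v₀Δt + ½aΔt²; chain segment to segment.
0–2 s: v starts -3 m/s; Δx = -3·2 + ½·-8·2² = -22 m; v ends -19 m/s.
2–5 s: v starts -19 m/s; Δx = -19·3 + ½·8·3² = -21 m; v ends 5 m/s.
5–9 s: v starts 5 m/s; Δx = 5·4 + ½·3·4² = 44 m; v ends 17 m/s.
x(9) = 6 + Σ Δx = 7 m.

7 m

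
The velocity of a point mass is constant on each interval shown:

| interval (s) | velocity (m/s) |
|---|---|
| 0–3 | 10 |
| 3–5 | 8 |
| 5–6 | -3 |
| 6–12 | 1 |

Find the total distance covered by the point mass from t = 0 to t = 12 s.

55 m

Total distance travelled is ∫|v| dt — sum the magnitudes of each area piece.
0–3 s: |10| × 3 = 30 m
3–5 s: |8| × 2 = 16 m
5–6 s: |-3| × 1 = 3 m
6–12 s: |1| × 6 = 6 m
Total distance = 55 m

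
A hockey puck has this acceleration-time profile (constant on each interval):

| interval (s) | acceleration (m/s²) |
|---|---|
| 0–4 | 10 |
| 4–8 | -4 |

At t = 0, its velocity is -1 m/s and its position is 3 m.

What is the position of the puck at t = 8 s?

203 m

On each constant-a segment, Δv = aΔt and Δx = v₀Δt + ½aΔt²; chain segment to segment.
0–4 s: v starts -1 m/s; Δx = -1·4 + ½·10·4² = 76 m; v ends 39 m/s.
4–8 s: v starts 39 m/s; Δx = 39·4 + ½·-4·4² = 124 m; v ends 23 m/s.
x(8) = 3 + Σ Δx = 203 m.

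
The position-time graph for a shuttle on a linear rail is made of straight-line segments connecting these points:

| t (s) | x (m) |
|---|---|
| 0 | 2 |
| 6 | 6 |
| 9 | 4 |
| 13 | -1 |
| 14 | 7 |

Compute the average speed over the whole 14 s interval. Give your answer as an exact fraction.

Average speed = (total path length)/(elapsed time); on a piecewise-linear x-t graph the path length is Σ|Δx|.
0–6 s: |Δx| = |6 − 2| = 4 m
6–9 s: |Δx| = |4 − 6| = 2 m
9–13 s: |Δx| = |-1 − 4| = 5 m
13–14 s: |Δx| = |7 − -1| = 8 m
Total path = 19 m; average speed = 19/14 = 19/14 m/s.

19/14 m/s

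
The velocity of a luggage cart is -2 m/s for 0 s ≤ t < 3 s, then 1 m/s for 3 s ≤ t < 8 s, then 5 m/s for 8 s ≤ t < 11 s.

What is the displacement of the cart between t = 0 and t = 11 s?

14 m

Displacement is the signed area under the v-t curve.
0–3 s: -2 × 3 = -6 m
3–8 s: 1 × 5 = 5 m
8–11 s: 5 × 3 = 15 m
Net displacement = 14 m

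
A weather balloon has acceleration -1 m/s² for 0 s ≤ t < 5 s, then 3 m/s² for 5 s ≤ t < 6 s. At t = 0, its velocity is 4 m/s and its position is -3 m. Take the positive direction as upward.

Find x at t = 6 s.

On each constant-a segment, Δv = aΔt and Δx = v₀Δt + ½aΔt²; chain segment to segment.
0–5 s: v starts 4 m/s; Δx = 4·5 + ½·-1·5² = 7.5 m; v ends -1 m/s.
5–6 s: v starts -1 m/s; Δx = -1·1 + ½·3·1² = 0.5 m; v ends 2 m/s.
x(6) = -3 + Σ Δx = 5 m.

5 m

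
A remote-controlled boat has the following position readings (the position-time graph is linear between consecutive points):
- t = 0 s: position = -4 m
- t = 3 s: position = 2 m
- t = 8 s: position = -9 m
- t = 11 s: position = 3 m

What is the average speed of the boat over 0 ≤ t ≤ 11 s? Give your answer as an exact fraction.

29/11 m/s

Average speed = (total path length)/(elapsed time); on a piecewise-linear x-t graph the path length is Σ|Δx|.
0–3 s: |Δx| = |2 − -4| = 6 m
3–8 s: |Δx| = |-9 − 2| = 11 m
8–11 s: |Δx| = |3 − -9| = 12 m
Total path = 29 m; average speed = 29/11 = 29/11 m/s.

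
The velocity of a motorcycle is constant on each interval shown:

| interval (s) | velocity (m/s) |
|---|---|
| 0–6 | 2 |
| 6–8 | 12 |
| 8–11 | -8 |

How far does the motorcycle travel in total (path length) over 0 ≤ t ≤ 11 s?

Distance (not displacement) is the total path length: add the absolute areas under v-t.
0–6 s: |2| × 6 = 12 m
6–8 s: |12| × 2 = 24 m
8–11 s: |-8| × 3 = 24 m
Total distance = 60 m

60 m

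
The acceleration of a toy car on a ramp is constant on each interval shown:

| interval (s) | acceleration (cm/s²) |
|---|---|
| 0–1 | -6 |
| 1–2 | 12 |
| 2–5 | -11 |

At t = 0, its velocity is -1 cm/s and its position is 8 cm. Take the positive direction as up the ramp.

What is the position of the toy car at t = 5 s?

On each constant-a segment, Δv = aΔt and Δx = v₀Δt + ½aΔt²; chain segment to segment.
0–1 s: v starts -1 cm/s; Δx = -1·1 + ½·-6·1² = -4 cm; v ends -7 cm/s.
1–2 s: v starts -7 cm/s; Δx = -7·1 + ½·12·1² = -1 cm; v ends 5 cm/s.
2–5 s: v starts 5 cm/s; Δx = 5·3 + ½·-11·3² = -34.5 cm; v ends -28 cm/s.
x(5) = 8 + Σ Δx = -31.5 cm.

-31.5 cm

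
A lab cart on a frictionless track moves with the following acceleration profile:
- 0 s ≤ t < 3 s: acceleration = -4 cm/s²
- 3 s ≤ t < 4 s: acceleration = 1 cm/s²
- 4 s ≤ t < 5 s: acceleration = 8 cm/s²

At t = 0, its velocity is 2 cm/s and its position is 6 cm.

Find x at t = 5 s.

-20.5 cm

On each constant-a segment, Δv = aΔt and Δx = v₀Δt + ½aΔt²; chain segment to segment.
0–3 s: v starts 2 cm/s; Δx = 2·3 + ½·-4·3² = -12 cm; v ends -10 cm/s.
3–4 s: v starts -10 cm/s; Δx = -10·1 + ½·1·1² = -9.5 cm; v ends -9 cm/s.
4–5 s: v starts -9 cm/s; Δx = -9·1 + ½·8·1² = -5 cm; v ends -1 cm/s.
x(5) = 6 + Σ Δx = -20.5 cm.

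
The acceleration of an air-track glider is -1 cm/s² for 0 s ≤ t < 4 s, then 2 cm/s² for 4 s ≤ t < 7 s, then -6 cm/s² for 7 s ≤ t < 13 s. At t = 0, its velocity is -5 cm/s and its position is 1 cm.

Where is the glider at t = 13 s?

-171 cm

On each constant-a segment, Δv = aΔt and Δx = v₀Δt + ½aΔt²; chain segment to segment.
0–4 s: v starts -5 cm/s; Δx = -5·4 + ½·-1·4² = -28 cm; v ends -9 cm/s.
4–7 s: v starts -9 cm/s; Δx = -9·3 + ½·2·3² = -18 cm; v ends -3 cm/s.
7–13 s: v starts -3 cm/s; Δx = -3·6 + ½·-6·6² = -126 cm; v ends -39 cm/s.
x(13) = 1 + Σ Δx = -171 cm.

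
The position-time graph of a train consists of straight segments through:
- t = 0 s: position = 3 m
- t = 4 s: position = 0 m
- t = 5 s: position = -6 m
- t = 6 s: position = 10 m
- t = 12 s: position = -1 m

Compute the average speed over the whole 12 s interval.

3 m/s

Average speed = (total path length)/(elapsed time); on a piecewise-linear x-t graph the path length is Σ|Δx|.
0–4 s: |Δx| = |0 − 3| = 3 m
4–5 s: |Δx| = |-6 − 0| = 6 m
5–6 s: |Δx| = |10 − -6| = 16 m
6–12 s: |Δx| = |-1 − 10| = 11 m
Total path = 36 m; average speed = 36/12 = 3 m/s.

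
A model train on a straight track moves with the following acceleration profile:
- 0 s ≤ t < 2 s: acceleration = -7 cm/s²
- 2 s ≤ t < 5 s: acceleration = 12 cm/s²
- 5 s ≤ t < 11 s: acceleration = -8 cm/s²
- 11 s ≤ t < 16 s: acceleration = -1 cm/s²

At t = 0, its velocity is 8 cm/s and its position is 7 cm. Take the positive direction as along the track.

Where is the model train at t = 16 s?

-21.5 cm

On each constant-a segment, Δv = aΔt and Δx = v₀Δt + ½aΔt²; chain segment to segment.
0–2 s: v starts 8 cm/s; Δx = 8·2 + ½·-7·2² = 2 cm; v ends -6 cm/s.
2–5 s: v starts -6 cm/s; Δx = -6·3 + ½·12·3² = 36 cm; v ends 30 cm/s.
5–11 s: v starts 30 cm/s; Δx = 30·6 + ½·-8·6² = 36 cm; v ends -18 cm/s.
11–16 s: v starts -18 cm/s; Δx = -18·5 + ½·-1·5² = -102.5 cm; v ends -23 cm/s.
x(16) = 7 + Σ Δx = -21.5 cm.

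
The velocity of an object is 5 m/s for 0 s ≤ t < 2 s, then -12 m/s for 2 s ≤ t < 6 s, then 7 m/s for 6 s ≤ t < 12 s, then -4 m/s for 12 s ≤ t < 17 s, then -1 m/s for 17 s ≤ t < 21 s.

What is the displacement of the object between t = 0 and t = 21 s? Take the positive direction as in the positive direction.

-20 m

Displacement is the signed area under the v-t curve.
0–2 s: 5 × 2 = 10 m
2–6 s: -12 × 4 = -48 m
6–12 s: 7 × 6 = 42 m
12–17 s: -4 × 5 = -20 m
17–21 s: -1 × 4 = -4 m
Net displacement = -20 m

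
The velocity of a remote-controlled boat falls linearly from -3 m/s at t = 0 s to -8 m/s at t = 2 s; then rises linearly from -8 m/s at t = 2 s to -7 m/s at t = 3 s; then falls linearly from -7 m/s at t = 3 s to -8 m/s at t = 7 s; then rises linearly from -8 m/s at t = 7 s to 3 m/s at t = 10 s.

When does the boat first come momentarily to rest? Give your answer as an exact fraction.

v changes sign on 7–10 s (from -8 to 3); the graph is linear there, so v = 0 at t = 7 + (8)·(10 − 7)/(3 − -8) = 101/11 s.

t = 101/11 s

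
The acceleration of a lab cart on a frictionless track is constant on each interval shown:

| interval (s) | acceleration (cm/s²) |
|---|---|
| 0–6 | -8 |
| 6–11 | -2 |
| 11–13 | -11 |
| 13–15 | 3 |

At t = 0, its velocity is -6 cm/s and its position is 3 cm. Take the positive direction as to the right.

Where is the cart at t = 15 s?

-788 cm

On each constant-a segment, Δv = aΔt and Δx = v₀Δt + ½aΔt²; chain segment to segment.
0–6 s: v starts -6 cm/s; Δx = -6·6 + ½·-8·6² = -180 cm; v ends -54 cm/s.
6–11 s: v starts -54 cm/s; Δx = -54·5 + ½·-2·5² = -295 cm; v ends -64 cm/s.
11–13 s: v starts -64 cm/s; Δx = -64·2 + ½·-11·2² = -150 cm; v ends -86 cm/s.
13–15 s: v starts -86 cm/s; Δx = -86·2 + ½·3·2² = -166 cm; v ends -80 cm/s.
x(15) = 3 + Σ Δx = -788 cm.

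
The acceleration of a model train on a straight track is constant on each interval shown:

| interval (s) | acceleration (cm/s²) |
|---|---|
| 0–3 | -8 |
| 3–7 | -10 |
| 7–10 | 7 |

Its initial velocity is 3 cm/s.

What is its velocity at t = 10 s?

-40 cm/s

Δv equals the area under the a-t graph; then v = v₀ + Δv.
0–3 s: -8 × 3 = -24 cm/s
3–7 s: -10 × 4 = -40 cm/s
7–10 s: 7 × 3 = 21 cm/s
Δv = -43 cm/s, so v(10) = 3 + (-43) = -40 cm/s.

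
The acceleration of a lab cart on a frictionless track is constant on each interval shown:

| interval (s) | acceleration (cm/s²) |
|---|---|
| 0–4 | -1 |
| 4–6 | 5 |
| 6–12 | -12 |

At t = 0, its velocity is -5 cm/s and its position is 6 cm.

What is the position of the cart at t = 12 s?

-240 cm

On each constant-a segment, Δv = aΔt and Δx = v₀Δt + ½aΔt²; chain segment to segment.
0–4 s: v starts -5 cm/s; Δx = -5·4 + ½·-1·4² = -28 cm; v ends -9 cm/s.
4–6 s: v starts -9 cm/s; Δx = -9·2 + ½·5·2² = -8 cm; v ends 1 cm/s.
6–12 s: v starts 1 cm/s; Δx = 1·6 + ½·-12·6² = -210 cm; v ends -71 cm/s.
x(12) = 6 + Σ Δx = -240 cm.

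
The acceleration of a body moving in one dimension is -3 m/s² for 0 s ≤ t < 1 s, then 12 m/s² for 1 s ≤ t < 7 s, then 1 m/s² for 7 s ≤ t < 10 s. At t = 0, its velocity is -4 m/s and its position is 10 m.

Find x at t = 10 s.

On each constant-a segment, Δv = aΔt and Δx = v₀Δt + ½aΔt²; chain segment to segment.
0–1 s: v starts -4 m/s; Δx = -4·1 + ½·-3·1² = -5.5 m; v ends -7 m/s.
1–7 s: v starts -7 m/s; Δx = -7·6 + ½·12·6² = 174 m; v ends 65 m/s.
7–10 s: v starts 65 m/s; Δx = 65·3 + ½·1·3² = 199.5 m; v ends 68 m/s.
x(10) = 10 + Σ Δx = 378 m.

378 m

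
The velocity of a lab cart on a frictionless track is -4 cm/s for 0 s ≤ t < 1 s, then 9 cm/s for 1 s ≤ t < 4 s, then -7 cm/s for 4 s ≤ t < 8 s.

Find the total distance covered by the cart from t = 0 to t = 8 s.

Total distance travelled is ∫|v| dt — sum the magnitudes of each area piece.
0–1 s: |-4| × 1 = 4 cm
1–4 s: |9| × 3 = 27 cm
4–8 s: |-7| × 4 = 28 cm
Total distance = 59 cm

59 cm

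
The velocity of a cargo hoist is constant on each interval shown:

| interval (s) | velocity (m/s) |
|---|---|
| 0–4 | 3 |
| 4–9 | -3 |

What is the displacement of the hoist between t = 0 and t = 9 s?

Net displacement equals the area under the velocity-time graph (areas below the axis count negative).
0–4 s: 3 × 4 = 12 m
4–9 s: -3 × 5 = -15 m
Net displacement = -3 m

-3 m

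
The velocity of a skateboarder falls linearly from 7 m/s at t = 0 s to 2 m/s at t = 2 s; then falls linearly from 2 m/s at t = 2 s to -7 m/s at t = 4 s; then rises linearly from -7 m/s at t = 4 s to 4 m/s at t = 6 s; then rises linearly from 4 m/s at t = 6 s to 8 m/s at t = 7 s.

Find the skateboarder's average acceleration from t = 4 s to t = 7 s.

5 m/s²

Average acceleration = Δv/Δt = (8 − -7)/(7 − 4) = 5 m/s².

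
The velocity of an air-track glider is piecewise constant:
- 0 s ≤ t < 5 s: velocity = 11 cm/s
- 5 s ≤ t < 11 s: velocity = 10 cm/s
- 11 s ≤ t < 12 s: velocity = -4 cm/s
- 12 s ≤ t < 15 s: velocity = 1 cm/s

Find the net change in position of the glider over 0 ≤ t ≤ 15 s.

114 cm

Net displacement equals the area under the velocity-time graph (areas below the axis count negative).
0–5 s: 11 × 5 = 55 cm
5–11 s: 10 × 6 = 60 cm
11–12 s: -4 × 1 = -4 cm
12–15 s: 1 × 3 = 3 cm
Net displacement = 114 cm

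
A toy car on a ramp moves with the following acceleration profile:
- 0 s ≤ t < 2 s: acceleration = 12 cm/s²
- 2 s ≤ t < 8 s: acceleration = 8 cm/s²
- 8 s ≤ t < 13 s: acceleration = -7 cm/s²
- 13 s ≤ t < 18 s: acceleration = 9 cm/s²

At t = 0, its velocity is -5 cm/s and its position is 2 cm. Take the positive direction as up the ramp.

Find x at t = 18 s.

794 cm

On each constant-a segment, Δv = aΔt and Δx = v₀Δt + ½aΔt²; chain segment to segment.
0–2 s: v starts -5 cm/s; Δx = -5·2 + ½·12·2² = 14 cm; v ends 19 cm/s.
2–8 s: v starts 19 cm/s; Δx = 19·6 + ½·8·6² = 258 cm; v ends 67 cm/s.
8–13 s: v starts 67 cm/s; Δx = 67·5 + ½·-7·5² = 247.5 cm; v ends 32 cm/s.
13–18 s: v starts 32 cm/s; Δx = 32·5 + ½·9·5² = 272.5 cm; v ends 77 cm/s.
x(18) = 2 + Σ Δx = 794 cm.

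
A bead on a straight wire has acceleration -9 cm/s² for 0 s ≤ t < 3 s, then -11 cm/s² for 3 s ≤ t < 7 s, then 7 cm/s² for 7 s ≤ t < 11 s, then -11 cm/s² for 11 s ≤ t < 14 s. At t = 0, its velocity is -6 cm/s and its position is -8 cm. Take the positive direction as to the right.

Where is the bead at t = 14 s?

-735 cm

On each constant-a segment, Δv = aΔt and Δx = v₀Δt + ½aΔt²; chain segment to segment.
0–3 s: v starts -6 cm/s; Δx = -6·3 + ½·-9·3² = -58.5 cm; v ends -33 cm/s.
3–7 s: v starts -33 cm/s; Δx = -33·4 + ½·-11·4² = -220 cm; v ends -77 cm/s.
7–11 s: v starts -77 cm/s; Δx = -77·4 + ½·7·4² = -252 cm; v ends -49 cm/s.
11–14 s: v starts -49 cm/s; Δx = -49·3 + ½·-11·3² = -196.5 cm; v ends -82 cm/s.
x(14) = -8 + Σ Δx = -735 cm.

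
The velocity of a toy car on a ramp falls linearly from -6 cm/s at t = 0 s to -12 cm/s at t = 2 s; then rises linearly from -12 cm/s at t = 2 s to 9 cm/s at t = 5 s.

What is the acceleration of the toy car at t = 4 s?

Acceleration is the slope of the v-t graph on 2–5 s: (9 − -12)/(5 − 2) = 7 cm/s².

7 cm/s²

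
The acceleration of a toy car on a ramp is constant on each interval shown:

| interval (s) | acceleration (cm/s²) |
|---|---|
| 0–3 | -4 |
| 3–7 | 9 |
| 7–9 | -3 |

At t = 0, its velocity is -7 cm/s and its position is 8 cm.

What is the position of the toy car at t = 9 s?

On each constant-a segment, Δv = aΔt and Δx = v₀Δt + ½aΔt²; chain segment to segment.
0–3 s: v starts -7 cm/s; Δx = -7·3 + ½·-4·3² = -39 cm; v ends -19 cm/s.
3–7 s: v starts -19 cm/s; Δx = -19·4 + ½·9·4² = -4 cm; v ends 17 cm/s.
7–9 s: v starts 17 cm/s; Δx = 17·2 + ½·-3·2² = 28 cm; v ends 11 cm/s.
x(9) = 8 + Σ Δx = -7 cm.

-7 cm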